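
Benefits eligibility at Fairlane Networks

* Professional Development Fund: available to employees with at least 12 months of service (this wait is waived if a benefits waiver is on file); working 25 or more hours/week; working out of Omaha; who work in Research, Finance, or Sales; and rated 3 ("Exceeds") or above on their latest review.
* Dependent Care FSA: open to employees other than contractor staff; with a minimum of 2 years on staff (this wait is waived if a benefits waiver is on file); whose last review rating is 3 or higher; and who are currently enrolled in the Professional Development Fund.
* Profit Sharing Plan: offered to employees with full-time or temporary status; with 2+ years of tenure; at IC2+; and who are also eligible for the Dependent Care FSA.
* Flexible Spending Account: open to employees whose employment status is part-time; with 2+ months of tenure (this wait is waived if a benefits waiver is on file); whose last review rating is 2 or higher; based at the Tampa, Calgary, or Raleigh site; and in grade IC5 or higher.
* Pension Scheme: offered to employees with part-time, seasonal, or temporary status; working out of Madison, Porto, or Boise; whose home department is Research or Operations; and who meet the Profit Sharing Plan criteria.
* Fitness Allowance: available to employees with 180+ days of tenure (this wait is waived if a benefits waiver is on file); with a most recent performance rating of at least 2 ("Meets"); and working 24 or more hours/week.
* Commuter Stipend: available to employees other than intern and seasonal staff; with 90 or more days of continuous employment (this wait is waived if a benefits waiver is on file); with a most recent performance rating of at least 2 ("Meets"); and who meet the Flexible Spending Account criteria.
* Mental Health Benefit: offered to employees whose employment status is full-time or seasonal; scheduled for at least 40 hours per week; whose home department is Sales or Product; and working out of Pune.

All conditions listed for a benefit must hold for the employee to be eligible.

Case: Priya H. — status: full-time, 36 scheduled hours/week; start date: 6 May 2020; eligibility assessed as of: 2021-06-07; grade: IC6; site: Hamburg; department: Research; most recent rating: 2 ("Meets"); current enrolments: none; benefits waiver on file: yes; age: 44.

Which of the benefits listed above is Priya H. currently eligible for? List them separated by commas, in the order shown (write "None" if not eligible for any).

Fitness Allowance

Service from 6 May 2020 to 2021-06-07: 397 days.
Professional Development Fund — benefits waiver on file ✓; 36 hrs/wk ≥ 25 ✓; site Hamburg ✗ (not Omaha) → not eligible.
Dependent Care FSA — status full-time ✓ (not excluded); benefits waiver on file ✓; rating 2 < 3 ✗ → not eligible.
Profit Sharing Plan — status full-time ✓; service 397 days < 2 years (≈730 days) ✗ → not eligible.
Flexible Spending Account — status full-time ✗ (requires part-time) → not eligible.
Pension Scheme — status full-time ✗ (requires part-time, seasonal, or temporary) → not eligible.
Fitness Allowance — benefits waiver on file ✓; rating 2 ≥ 2 ✓; 36 hrs/wk ≥ 24 ✓ → eligible.
Commuter Stipend — status full-time ✓ (not excluded); benefits waiver on file ✓; rating 2 ≥ 2 ✓; not eligible for Flexible Spending Account ✗ → not eligible.
Mental Health Benefit — status full-time ✓; 36 hrs/wk < 40 ✗ → not eligible.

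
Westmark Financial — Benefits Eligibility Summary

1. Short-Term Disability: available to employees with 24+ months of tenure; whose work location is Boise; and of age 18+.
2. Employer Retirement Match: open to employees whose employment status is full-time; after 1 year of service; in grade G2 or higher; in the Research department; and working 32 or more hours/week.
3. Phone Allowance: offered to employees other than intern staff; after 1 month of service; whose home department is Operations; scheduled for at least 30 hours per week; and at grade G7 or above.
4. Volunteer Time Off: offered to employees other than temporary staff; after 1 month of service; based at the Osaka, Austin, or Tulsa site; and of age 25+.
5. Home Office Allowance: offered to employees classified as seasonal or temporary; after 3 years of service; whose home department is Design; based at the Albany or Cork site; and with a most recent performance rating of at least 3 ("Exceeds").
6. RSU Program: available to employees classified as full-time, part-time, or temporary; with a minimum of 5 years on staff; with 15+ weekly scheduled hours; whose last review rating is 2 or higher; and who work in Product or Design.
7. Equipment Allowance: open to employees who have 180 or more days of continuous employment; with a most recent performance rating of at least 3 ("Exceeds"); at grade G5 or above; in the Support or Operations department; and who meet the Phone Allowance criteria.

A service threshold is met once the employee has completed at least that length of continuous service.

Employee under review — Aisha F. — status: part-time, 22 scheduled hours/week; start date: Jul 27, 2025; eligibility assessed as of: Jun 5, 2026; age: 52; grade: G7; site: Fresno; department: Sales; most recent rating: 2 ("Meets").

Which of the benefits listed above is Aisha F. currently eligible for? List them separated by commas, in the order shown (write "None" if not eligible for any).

Service from Jul 27, 2025 to Jun 5, 2026: 313 days.
Short-Term Disability — service 313 days < 24 months (≈720 days) ✗ → not eligible.
Employer Retirement Match — status part-time ✗ (requires full-time) → not eligible.
Phone Allowance — status part-time ✓ (not excluded); service 313 days ≥ 1 month (≈30 days) ✓; dept Sales ✗ → not eligible.
Volunteer Time Off — status part-time ✓ (not excluded); service 313 days ≥ 1 month (≈30 days) ✓; site Fresno ✗ (not Osaka, Austin, or Tulsa) → not eligible.
Home Office Allowance — status part-time ✗ (requires seasonal or temporary) → not eligible.
RSU Program — status part-time ✓; service 313 days < 5 years (≈1825 days) ✗ → not eligible.
Equipment Allowance — service 313 days ≥ 180 days ✓; rating 2 < 3 ✗ → not eligible.

None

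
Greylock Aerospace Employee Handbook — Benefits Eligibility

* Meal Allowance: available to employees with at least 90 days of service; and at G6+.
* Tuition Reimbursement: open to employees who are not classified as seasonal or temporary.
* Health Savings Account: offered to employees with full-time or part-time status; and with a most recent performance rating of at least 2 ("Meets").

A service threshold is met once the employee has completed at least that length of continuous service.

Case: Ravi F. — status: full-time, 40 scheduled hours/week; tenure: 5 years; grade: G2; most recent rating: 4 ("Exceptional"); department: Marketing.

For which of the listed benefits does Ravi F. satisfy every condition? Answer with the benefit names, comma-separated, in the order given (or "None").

Tuition Reimbursement, Health Savings Account

Meal Allowance — service 5 years ≥ 90 days ✓; grade G2 < G6 ✗ → not eligible.
Tuition Reimbursement — status full-time ✓ (not excluded) → eligible.
Health Savings Account — status full-time ✓; rating 4 ≥ 2 ✓ → eligible.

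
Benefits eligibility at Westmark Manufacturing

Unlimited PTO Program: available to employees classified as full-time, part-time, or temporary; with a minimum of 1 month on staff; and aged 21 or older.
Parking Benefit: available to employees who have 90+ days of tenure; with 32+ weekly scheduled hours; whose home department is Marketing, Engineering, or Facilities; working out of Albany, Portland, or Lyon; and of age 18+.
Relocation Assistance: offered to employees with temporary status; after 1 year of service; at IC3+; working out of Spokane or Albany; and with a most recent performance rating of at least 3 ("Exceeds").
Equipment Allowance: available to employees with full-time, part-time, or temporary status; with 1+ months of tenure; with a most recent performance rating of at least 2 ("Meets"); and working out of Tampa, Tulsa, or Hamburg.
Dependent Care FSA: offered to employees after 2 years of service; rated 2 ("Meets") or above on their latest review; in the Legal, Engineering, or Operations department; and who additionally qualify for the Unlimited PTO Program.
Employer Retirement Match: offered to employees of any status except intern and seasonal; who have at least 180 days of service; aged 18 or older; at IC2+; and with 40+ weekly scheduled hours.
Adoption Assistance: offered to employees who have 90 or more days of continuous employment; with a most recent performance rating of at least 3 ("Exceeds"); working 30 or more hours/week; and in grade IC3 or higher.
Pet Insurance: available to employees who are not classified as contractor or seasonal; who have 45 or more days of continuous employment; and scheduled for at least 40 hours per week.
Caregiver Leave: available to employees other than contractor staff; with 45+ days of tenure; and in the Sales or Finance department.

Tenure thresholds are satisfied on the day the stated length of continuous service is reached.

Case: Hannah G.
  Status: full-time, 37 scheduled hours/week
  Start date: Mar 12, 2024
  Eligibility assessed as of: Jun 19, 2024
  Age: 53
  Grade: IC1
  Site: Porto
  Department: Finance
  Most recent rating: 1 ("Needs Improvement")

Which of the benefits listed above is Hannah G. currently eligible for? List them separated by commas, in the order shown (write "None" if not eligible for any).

Unlimited PTO Program, Caregiver Leave

Service from Mar 12, 2024 to Jun 19, 2024: 99 days.
Unlimited PTO Program — status full-time ✓; service 99 days ≥ 1 month (≈30 days) ✓; age 53 ≥ 21 ✓ → eligible.
Parking Benefit — service 99 days ≥ 90 days ✓; 37 hrs/wk ≥ 32 ✓; dept Finance ✗ → not eligible.
Relocation Assistance — status full-time ✗ (requires temporary) → not eligible.
Equipment Allowance — status full-time ✓; service 99 days ≥ 1 month (≈30 days) ✓; rating 1 < 2 ✗ → not eligible.
Dependent Care FSA — service 99 days < 2 years (≈730 days) ✗ → not eligible.
Employer Retirement Match — status full-time ✓ (not excluded); service 99 days < 180 days ✗ → not eligible.
Adoption Assistance — service 99 days ≥ 90 days ✓; rating 1 < 3 ✗ → not eligible.
Pet Insurance — status full-time ✓ (not excluded); service 99 days ≥ 45 days ✓; 37 hrs/wk < 40 ✗ → not eligible.
Caregiver Leave — status full-time ✓ (not excluded); service 99 days ≥ 45 days ✓; dept Finance ✓ → eligible.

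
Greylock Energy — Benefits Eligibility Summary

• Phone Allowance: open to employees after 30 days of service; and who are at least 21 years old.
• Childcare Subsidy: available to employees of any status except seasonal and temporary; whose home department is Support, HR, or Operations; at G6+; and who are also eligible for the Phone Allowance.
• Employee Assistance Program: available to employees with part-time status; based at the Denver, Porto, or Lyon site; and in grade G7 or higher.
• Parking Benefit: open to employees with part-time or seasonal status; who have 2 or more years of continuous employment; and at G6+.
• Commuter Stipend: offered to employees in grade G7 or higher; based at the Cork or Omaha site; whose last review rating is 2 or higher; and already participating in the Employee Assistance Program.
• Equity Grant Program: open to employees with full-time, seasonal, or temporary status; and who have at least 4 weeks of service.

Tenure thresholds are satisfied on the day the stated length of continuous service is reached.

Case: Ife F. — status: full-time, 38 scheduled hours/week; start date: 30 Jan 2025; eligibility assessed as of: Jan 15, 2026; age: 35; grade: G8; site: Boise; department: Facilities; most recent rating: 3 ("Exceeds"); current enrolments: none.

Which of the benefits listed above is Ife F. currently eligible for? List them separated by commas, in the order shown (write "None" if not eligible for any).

Phone Allowance, Equity Grant Program

Service from 30 Jan 2025 to Jan 15, 2026: 350 days.
Phone Allowance — service 350 days ≥ 30 days ✓; age 35 ≥ 21 ✓ → eligible.
Childcare Subsidy — status full-time ✓ (not excluded); dept Facilities ✗ → not eligible.
Employee Assistance Program — status full-time ✗ (requires part-time) → not eligible.
Parking Benefit — status full-time ✗ (requires part-time or seasonal) → not eligible.
Commuter Stipend — grade G8 ≥ G7 ✓; site Boise ✗ (not Cork or Omaha) → not eligible.
Equity Grant Program — status full-time ✓; service 350 days ≥ 4 weeks (≈28 days) ✓ → eligible.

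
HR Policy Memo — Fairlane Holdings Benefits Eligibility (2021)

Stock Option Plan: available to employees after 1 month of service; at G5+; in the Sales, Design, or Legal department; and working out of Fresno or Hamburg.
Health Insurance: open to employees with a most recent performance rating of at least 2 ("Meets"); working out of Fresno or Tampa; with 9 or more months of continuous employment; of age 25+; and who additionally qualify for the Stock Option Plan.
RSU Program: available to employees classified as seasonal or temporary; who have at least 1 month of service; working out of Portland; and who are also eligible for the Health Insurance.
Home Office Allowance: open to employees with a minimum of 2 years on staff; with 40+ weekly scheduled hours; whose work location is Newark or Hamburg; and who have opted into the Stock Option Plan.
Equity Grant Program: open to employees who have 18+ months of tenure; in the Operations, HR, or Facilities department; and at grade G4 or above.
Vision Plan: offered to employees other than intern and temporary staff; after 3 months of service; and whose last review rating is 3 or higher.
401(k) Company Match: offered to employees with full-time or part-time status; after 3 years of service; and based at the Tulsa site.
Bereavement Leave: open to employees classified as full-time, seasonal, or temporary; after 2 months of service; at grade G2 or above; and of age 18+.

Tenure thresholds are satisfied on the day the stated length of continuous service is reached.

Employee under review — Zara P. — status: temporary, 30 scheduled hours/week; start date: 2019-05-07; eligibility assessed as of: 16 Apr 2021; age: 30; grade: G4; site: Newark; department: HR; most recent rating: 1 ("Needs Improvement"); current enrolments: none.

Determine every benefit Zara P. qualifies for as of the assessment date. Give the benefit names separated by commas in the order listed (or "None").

Equity Grant Program, Bereavement Leave

Service from 2019-05-07 to 16 Apr 2021: 710 days.
Stock Option Plan — service 710 days ≥ 1 month (≈30 days) ✓; grade G4 < G5 ✗ → not eligible.
Health Insurance — rating 1 < 2 ✗ → not eligible.
RSU Program — status temporary ✓; service 710 days ≥ 1 month (≈30 days) ✓; site Newark ✗ (not Portland) → not eligible.
Home Office Allowance — service 710 days < 2 years (≈730 days) ✗ → not eligible.
Equity Grant Program — service 710 days ≥ 18 months (≈540 days) ✓; dept HR ✓; grade G4 ≥ G4 ✓ → eligible.
Vision Plan — status temporary ✗ (excluded) → not eligible.
401(k) Company Match — status temporary ✗ (requires full-time or part-time) → not eligible.
Bereavement Leave — status temporary ✓; service 710 days ≥ 2 months (≈60 days) ✓; grade G4 ≥ G2 ✓; age 30 ≥ 18 ✓ → eligible.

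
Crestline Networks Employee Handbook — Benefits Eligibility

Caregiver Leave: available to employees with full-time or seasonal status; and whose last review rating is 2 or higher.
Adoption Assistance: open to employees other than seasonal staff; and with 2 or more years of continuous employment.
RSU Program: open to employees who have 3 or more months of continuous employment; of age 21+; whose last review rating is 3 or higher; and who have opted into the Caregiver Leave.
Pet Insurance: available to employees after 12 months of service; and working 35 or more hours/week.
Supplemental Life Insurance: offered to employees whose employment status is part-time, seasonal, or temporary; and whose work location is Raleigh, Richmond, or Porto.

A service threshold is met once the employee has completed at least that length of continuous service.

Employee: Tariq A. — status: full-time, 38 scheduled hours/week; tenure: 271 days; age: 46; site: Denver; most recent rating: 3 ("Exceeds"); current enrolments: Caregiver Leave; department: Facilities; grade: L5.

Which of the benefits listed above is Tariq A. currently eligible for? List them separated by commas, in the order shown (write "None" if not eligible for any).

Caregiver Leave — status full-time ✓; rating 3 ≥ 2 ✓ → eligible.
Adoption Assistance — status full-time ✓ (not excluded); service 271 days < 2 years (≈730 days) ✗ → not eligible.
RSU Program — service 271 days ≥ 3 months (≈90 days) ✓; age 46 ≥ 21 ✓; rating 3 ≥ 3 ✓; enrolled in Caregiver Leave ✓ → eligible.
Pet Insurance — service 271 days < 12 months (≈360 days) ✗ → not eligible.
Supplemental Life Insurance — status full-time ✗ (requires part-time, seasonal, or temporary) → not eligible.

Caregiver Leave, RSU Program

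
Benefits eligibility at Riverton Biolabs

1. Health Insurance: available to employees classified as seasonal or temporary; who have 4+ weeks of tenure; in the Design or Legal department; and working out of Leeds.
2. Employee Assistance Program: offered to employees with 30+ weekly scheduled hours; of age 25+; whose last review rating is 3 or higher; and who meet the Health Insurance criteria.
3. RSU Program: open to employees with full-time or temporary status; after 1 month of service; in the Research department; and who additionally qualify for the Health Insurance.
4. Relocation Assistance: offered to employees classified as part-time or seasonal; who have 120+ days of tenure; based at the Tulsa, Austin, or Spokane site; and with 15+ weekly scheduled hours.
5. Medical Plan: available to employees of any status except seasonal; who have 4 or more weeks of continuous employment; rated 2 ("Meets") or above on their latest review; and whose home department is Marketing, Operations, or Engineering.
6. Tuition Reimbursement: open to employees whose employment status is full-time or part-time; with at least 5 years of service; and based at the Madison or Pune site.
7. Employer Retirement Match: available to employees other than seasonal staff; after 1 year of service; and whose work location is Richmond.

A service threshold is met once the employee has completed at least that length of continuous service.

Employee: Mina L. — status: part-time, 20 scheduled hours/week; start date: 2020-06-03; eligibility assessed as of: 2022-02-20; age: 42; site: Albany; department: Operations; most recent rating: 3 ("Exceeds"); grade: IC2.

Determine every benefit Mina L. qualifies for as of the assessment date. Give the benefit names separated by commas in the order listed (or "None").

Service from 2020-06-03 to 2022-02-20: 627 days.
Health Insurance — status part-time ✗ (requires seasonal or temporary) → not eligible.
Employee Assistance Program — 20 hrs/wk < 30 ✗ → not eligible.
RSU Program — status part-time ✗ (requires full-time or temporary) → not eligible.
Relocation Assistance — status part-time ✓; service 627 days ≥ 120 days ✓; site Albany ✗ (not Tulsa, Austin, or Spokane) → not eligible.
Medical Plan — status part-time ✓ (not excluded); service 627 days ≥ 4 weeks (≈28 days) ✓; rating 3 ≥ 2 ✓; dept Operations ✓ → eligible.
Tuition Reimbursement — status part-time ✓; service 627 days < 5 years (≈1825 days) ✗ → not eligible.
Employer Retirement Match — status part-time ✓ (not excluded); service 627 days ≥ 1 year (≈365 days) ✓; site Albany ✗ (not Richmond) → not eligible.

Medical Plan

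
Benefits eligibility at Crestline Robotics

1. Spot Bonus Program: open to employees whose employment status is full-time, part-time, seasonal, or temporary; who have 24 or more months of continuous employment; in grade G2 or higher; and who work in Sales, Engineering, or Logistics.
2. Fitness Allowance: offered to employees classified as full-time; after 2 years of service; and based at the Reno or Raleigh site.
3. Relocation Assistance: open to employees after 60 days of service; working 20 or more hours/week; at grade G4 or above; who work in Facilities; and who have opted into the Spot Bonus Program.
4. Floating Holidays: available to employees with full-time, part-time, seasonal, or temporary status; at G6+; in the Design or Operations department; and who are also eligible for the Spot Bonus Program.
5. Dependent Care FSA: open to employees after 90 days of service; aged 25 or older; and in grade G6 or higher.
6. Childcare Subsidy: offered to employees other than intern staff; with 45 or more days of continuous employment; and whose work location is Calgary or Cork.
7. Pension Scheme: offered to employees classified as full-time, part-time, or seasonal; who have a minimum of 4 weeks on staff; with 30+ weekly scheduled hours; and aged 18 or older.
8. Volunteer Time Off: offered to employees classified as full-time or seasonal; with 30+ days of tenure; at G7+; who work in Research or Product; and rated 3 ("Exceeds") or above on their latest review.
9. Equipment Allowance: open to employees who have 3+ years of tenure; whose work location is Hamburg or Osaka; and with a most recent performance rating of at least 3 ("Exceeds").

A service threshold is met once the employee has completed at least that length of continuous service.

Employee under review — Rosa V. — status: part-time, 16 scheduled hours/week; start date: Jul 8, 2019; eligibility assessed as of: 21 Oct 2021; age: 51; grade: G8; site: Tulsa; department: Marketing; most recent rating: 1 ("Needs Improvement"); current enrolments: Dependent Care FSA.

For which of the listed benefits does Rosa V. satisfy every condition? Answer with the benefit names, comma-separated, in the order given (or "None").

Dependent Care FSA

Service from Jul 8, 2019 to 21 Oct 2021: 836 days.
Spot Bonus Program — status part-time ✓; service 836 days ≥ 24 months (≈720 days) ✓; grade G8 ≥ G2 ✓; dept Marketing ✗ → not eligible.
Fitness Allowance — status part-time ✗ (requires full-time) → not eligible.
Relocation Assistance — service 836 days ≥ 60 days ✓; 16 hrs/wk < 20 ✗ → not eligible.
Floating Holidays — status part-time ✓; grade G8 ≥ G6 ✓; dept Marketing ✗ → not eligible.
Dependent Care FSA — service 836 days ≥ 90 days ✓; age 51 ≥ 25 ✓; grade G8 ≥ G6 ✓ → eligible.
Childcare Subsidy — status part-time ✓ (not excluded); service 836 days ≥ 45 days ✓; site Tulsa ✗ (not Calgary or Cork) → not eligible.
Pension Scheme — status part-time ✓; service 836 days ≥ 4 weeks (≈28 days) ✓; 16 hrs/wk < 30 ✗ → not eligible.
Volunteer Time Off — status part-time ✗ (requires full-time or seasonal) → not eligible.
Equipment Allowance — service 836 days < 3 years (≈1095 days) ✗ → not eligible.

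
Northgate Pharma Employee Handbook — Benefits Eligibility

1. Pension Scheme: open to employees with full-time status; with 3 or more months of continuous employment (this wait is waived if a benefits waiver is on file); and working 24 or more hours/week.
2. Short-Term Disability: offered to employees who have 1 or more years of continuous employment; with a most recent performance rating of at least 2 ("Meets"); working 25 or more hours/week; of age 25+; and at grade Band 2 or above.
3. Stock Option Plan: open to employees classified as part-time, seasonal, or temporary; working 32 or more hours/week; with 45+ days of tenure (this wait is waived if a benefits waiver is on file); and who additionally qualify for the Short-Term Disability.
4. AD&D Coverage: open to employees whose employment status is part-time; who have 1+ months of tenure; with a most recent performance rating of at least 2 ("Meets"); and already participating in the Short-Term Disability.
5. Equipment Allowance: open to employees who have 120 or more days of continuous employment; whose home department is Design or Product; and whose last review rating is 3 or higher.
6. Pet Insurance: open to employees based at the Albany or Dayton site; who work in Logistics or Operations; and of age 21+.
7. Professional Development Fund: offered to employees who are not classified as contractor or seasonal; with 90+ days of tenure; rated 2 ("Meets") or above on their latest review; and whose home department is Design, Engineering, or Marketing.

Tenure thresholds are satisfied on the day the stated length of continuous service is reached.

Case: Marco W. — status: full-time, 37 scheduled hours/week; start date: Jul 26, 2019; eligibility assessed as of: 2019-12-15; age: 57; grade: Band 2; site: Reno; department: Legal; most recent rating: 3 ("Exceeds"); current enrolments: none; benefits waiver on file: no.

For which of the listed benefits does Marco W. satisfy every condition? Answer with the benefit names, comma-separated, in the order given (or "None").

Service from Jul 26, 2019 to 2019-12-15: 142 days.
Pension Scheme — status full-time ✓; no waiver, service 142 days ≥ 3 months (≈90 days) ✓; 37 hrs/wk ≥ 24 ✓ → eligible.
Short-Term Disability — service 142 days < 1 year (≈365 days) ✗ → not eligible.
Stock Option Plan — status full-time ✗ (requires part-time, seasonal, or temporary) → not eligible.
AD&D Coverage — status full-time ✗ (requires part-time) → not eligible.
Equipment Allowance — service 142 days ≥ 120 days ✓; dept Legal ✗ → not eligible.
Pet Insurance — site Reno ✗ (not Albany or Dayton) → not eligible.
Professional Development Fund — status full-time ✓ (not excluded); service 142 days ≥ 90 days ✓; rating 3 ≥ 2 ✓; dept Legal ✗ → not eligible.

Pension Scheme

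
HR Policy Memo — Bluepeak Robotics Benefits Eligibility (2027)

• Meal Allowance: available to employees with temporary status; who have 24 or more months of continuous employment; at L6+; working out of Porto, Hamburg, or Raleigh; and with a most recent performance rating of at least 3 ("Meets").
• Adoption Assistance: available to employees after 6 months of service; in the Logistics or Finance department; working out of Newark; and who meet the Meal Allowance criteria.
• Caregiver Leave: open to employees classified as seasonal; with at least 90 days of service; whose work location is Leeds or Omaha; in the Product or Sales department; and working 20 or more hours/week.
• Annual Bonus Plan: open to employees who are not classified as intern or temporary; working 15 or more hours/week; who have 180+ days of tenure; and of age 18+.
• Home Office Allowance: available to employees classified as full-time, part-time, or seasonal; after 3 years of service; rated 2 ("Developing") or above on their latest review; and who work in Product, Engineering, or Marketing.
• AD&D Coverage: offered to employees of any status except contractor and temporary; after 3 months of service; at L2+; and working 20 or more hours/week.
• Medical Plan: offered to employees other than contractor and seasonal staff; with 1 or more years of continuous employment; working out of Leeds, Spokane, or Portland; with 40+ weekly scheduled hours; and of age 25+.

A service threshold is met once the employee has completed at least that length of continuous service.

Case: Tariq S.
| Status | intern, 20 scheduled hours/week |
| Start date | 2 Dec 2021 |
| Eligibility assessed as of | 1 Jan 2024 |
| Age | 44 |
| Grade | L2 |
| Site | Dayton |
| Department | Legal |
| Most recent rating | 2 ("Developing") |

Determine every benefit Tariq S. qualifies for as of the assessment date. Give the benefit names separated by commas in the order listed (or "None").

Service from 2 Dec 2021 to 1 Jan 2024: 760 days.
Meal Allowance — status intern ✗ (requires temporary) → not eligible.
Adoption Assistance — service 760 days ≥ 6 months (≈180 days) ✓; dept Legal ✗ → not eligible.
Caregiver Leave — status intern ✗ (requires seasonal) → not eligible.
Annual Bonus Plan — status intern ✗ (excluded) → not eligible.
Home Office Allowance — status intern ✗ (requires full-time, part-time, or seasonal) → not eligible.
AD&D Coverage — status intern ✓ (not excluded); service 760 days ≥ 3 months (≈90 days) ✓; grade L2 ≥ L2 ✓; 20 hrs/wk ≥ 20 ✓ → eligible.
Medical Plan — status intern ✓ (not excluded); service 760 days ≥ 1 year (≈365 days) ✓; site Dayton ✗ (not Leeds, Spokane, or Portland) → not eligible.

AD&D Coverage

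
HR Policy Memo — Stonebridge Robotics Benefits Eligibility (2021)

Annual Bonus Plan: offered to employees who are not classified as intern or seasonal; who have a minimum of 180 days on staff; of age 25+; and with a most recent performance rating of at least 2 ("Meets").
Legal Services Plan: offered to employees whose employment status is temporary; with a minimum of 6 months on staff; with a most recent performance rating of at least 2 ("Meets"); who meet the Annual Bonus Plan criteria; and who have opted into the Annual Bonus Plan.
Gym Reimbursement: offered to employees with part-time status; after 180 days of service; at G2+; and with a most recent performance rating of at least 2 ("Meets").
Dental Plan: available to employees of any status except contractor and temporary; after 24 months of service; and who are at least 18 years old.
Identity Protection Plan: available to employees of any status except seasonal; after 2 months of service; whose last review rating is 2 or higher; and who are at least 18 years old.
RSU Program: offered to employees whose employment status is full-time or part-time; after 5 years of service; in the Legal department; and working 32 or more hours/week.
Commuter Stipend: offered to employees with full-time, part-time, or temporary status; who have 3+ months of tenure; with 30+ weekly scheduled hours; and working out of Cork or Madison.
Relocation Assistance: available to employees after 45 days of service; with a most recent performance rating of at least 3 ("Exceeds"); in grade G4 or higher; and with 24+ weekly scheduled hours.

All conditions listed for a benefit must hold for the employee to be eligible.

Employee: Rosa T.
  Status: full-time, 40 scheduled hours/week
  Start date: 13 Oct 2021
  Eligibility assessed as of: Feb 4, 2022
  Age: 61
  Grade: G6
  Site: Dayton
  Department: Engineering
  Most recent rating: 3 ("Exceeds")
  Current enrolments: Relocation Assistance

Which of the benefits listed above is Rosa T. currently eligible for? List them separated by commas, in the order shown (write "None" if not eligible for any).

Service from 13 Oct 2021 to Feb 4, 2022: 114 days.
Annual Bonus Plan — status full-time ✓ (not excluded); service 114 days < 180 days ✗ → not eligible.
Legal Services Plan — status full-time ✗ (requires temporary) → not eligible.
Gym Reimbursement — status full-time ✗ (requires part-time) → not eligible.
Dental Plan — status full-time ✓ (not excluded); service 114 days < 24 months (≈720 days) ✗ → not eligible.
Identity Protection Plan — status full-time ✓ (not excluded); service 114 days ≥ 2 months (≈60 days) ✓; rating 3 ≥ 2 ✓; age 61 ≥ 18 ✓ → eligible.
RSU Program — status full-time ✓; service 114 days < 5 years (≈1825 days) ✗ → not eligible.
Commuter Stipend — status full-time ✓; service 114 days ≥ 3 months (≈90 days) ✓; 40 hrs/wk ≥ 30 ✓; site Dayton ✗ (not Cork or Madison) → not eligible.
Relocation Assistance — service 114 days ≥ 45 days ✓; rating 3 ≥ 3 ✓; grade G6 ≥ G4 ✓; 40 hrs/wk ≥ 24 ✓ → eligible.

Identity Protection Plan, Relocation Assistance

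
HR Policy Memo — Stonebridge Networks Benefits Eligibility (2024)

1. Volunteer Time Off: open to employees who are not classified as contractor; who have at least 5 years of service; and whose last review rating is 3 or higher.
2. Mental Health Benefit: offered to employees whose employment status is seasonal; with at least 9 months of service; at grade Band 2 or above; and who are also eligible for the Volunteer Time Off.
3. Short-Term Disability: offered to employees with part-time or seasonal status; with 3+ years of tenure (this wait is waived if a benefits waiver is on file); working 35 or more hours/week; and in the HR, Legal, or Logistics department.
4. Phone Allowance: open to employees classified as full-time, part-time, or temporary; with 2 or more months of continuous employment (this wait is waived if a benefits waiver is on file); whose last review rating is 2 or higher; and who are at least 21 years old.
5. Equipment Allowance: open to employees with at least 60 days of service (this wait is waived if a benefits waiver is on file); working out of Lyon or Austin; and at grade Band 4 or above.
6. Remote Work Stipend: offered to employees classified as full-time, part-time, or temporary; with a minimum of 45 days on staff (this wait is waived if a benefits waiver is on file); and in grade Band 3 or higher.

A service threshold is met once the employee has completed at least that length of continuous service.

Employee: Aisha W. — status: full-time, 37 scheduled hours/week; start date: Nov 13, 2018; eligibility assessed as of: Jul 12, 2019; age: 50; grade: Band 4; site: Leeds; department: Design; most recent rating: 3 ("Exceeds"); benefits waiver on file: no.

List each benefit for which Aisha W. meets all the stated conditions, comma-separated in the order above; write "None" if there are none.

Service from Nov 13, 2018 to Jul 12, 2019: 241 days.
Volunteer Time Off — status full-time ✓ (not excluded); service 241 days < 5 years (≈1825 days) ✗ → not eligible.
Mental Health Benefit — status full-time ✗ (requires seasonal) → not eligible.
Short-Term Disability — status full-time ✗ (requires part-time or seasonal) → not eligible.
Phone Allowance — status full-time ✓; no waiver, service 241 days ≥ 2 months (≈60 days) ✓; rating 3 ≥ 2 ✓; age 50 ≥ 21 ✓ → eligible.
Equipment Allowance — no waiver, service 241 days ≥ 60 days ✓; site Leeds ✗ (not Lyon or Austin) → not eligible.
Remote Work Stipend — status full-time ✓; no waiver, service 241 days ≥ 45 days ✓; grade Band 4 ≥ Band 3 ✓ → eligible.

Phone Allowance, Remote Work Stipend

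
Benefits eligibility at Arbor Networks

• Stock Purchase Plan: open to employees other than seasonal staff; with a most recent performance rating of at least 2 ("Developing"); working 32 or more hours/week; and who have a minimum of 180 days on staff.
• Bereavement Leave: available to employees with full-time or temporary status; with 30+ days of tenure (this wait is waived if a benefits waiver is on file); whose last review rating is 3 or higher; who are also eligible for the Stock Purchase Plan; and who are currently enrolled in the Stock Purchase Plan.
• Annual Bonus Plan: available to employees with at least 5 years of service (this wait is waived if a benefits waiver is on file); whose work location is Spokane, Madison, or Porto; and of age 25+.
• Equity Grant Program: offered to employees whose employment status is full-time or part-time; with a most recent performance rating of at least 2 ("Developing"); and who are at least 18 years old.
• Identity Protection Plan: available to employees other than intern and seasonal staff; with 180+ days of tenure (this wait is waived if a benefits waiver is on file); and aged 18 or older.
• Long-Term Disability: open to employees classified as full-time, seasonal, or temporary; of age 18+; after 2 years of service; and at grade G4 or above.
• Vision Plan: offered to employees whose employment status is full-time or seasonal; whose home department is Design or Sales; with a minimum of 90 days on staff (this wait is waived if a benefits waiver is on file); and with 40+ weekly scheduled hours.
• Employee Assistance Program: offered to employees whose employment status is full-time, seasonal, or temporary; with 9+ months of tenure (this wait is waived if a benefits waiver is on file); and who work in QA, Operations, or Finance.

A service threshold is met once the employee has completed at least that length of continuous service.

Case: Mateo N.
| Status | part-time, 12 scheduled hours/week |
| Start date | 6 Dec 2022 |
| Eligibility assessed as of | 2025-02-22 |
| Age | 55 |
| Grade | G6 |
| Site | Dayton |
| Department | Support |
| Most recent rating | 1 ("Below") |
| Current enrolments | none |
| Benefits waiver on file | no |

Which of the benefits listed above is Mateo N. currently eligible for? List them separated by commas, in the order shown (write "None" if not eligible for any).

Identity Protection Plan

Service from 6 Dec 2022 to 2025-02-22: 809 days.
Stock Purchase Plan — status part-time ✓ (not excluded); rating 1 < 2 ✗ → not eligible.
Bereavement Leave — status part-time ✗ (requires full-time or temporary) → not eligible.
Annual Bonus Plan — no waiver, service 809 days < 5 years (≈1825 days) ✗ → not eligible.
Equity Grant Program — status part-time ✓; rating 1 < 2 ✗ → not eligible.
Identity Protection Plan — status part-time ✓ (not excluded); no waiver, service 809 days ≥ 180 days ✓; age 55 ≥ 18 ✓ → eligible.
Long-Term Disability — status part-time ✗ (requires full-time, seasonal, or temporary) → not eligible.
Vision Plan — status part-time ✗ (requires full-time or seasonal) → not eligible.
Employee Assistance Program — status part-time ✗ (requires full-time, seasonal, or temporary) → not eligible.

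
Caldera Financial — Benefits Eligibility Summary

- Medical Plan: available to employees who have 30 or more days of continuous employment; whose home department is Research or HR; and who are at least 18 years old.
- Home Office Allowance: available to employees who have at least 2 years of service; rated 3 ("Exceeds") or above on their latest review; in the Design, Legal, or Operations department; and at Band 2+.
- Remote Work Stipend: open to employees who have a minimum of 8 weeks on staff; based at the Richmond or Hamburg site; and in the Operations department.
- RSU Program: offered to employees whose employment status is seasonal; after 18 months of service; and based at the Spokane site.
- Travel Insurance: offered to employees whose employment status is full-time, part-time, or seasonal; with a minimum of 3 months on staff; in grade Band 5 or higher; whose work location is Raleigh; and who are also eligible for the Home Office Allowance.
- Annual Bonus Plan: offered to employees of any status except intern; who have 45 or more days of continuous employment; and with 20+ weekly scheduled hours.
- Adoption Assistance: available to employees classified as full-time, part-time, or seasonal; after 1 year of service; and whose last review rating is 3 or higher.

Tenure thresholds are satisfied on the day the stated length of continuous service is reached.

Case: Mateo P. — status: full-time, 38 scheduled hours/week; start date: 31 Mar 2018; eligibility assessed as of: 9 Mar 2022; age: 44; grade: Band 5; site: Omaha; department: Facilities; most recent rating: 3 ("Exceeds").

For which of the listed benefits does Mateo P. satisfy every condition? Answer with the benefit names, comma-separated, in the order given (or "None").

Service from 31 Mar 2018 to 9 Mar 2022: 1439 days.
Medical Plan — service 1439 days ≥ 30 days ✓; dept Facilities ✗ → not eligible.
Home Office Allowance — service 1439 days ≥ 2 years (≈730 days) ✓; rating 3 ≥ 3 ✓; dept Facilities ✗ → not eligible.
Remote Work Stipend — service 1439 days ≥ 8 weeks (≈56 days) ✓; site Omaha ✗ (not Richmond or Hamburg) → not eligible.
RSU Program — status full-time ✗ (requires seasonal) → not eligible.
Travel Insurance — status full-time ✓; service 1439 days ≥ 3 months (≈90 days) ✓; grade Band 5 ≥ Band 5 ✓; site Omaha ✗ (not Raleigh) → not eligible.
Annual Bonus Plan — status full-time ✓ (not excluded); service 1439 days ≥ 45 days ✓; 38 hrs/wk ≥ 20 ✓ → eligible.
Adoption Assistance — status full-time ✓; service 1439 days ≥ 1 year (≈365 days) ✓; rating 3 ≥ 3 ✓ → eligible.

Annual Bonus Plan, Adoption Assistance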